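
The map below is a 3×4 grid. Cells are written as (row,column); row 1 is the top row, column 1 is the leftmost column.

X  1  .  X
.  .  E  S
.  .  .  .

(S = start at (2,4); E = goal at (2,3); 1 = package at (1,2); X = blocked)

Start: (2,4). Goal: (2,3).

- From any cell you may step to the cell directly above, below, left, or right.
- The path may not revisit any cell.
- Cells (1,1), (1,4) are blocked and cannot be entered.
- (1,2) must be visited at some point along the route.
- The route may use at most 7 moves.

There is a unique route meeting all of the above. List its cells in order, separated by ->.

The 7-move cap with required stops at (1,2) leaves no slack for detours.
Route from (2,4): down to (3,4), 2× left (reaching (3,2)), 2× up (reaching (1,2)), right to (1,3), down to (2,3) — 7 moves in all.
Check: all required cells visited; 7 ≤ 7 moves.

(2,4) -> (3,4) -> (3,3) -> (3,2) -> (2,2) -> (1,2) -> (1,3) -> (2,3)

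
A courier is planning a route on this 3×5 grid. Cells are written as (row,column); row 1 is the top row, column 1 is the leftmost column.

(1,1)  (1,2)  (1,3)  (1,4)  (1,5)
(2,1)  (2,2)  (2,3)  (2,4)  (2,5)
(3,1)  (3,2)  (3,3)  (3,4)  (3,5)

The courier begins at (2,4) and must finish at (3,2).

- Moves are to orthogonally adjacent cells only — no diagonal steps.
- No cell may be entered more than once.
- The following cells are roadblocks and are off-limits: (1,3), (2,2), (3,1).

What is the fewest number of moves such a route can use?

The Manhattan distance from (2,4) to (3,2) is |2−3| + |4−2| = 3, so at least 3 moves are needed.
A route of 3 moves achieves this: (2,4) → (3,4) → (3,3) → (3,2).
Since 3 matches the lower bound, it is optimal.

3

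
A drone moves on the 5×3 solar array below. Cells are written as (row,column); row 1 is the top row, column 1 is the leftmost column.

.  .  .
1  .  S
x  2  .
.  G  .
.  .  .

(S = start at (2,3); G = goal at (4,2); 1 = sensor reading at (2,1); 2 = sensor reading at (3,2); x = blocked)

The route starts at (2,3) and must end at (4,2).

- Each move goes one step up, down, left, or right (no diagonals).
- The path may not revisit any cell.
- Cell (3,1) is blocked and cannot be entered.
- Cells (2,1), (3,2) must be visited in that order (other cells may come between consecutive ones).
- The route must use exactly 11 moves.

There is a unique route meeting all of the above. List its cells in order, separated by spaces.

The waypoints must appear in the order (2,1), (3,2), with no cell reused.
Route from (2,3): up to (1,3), 2× left (reaching (1,1)), down to (2,1), right to (2,2), down to (3,2), right to (3,3), 2× down (reaching (5,3)), left to (5,2), up to (4,2) — 11 moves in all.
Check: order respected (1 at step 4, 2 at step 6); 11 moves as required.

(2,3) (1,3) (1,2) (1,1) (2,1) (2,2) (3,2) (3,3) (4,3) (5,3) (5,2) (4,2)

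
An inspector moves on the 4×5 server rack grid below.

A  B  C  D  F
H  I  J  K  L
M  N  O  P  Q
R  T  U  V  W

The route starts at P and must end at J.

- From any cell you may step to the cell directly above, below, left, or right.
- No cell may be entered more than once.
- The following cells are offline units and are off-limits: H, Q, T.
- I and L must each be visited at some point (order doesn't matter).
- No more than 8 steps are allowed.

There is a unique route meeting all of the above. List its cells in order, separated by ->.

Any route must reach I and L and still end at J within 8 moves, so the order of the required stops is forced.
Route from P: up to K, right to L, up to F, 3× left (reaching B), down to I, right to J — 8 moves in all.
Check: all required cells visited; 8 ≤ 8 moves.

P -> K -> L -> F -> D -> C -> B -> I -> J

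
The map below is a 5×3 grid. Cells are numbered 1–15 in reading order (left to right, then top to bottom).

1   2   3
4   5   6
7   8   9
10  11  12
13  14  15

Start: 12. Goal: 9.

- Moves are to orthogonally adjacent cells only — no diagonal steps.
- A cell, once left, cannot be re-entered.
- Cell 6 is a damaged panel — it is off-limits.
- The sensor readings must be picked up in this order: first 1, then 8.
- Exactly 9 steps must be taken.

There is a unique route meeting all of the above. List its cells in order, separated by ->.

The waypoints must appear in the order 1, 8, with no cell reused.
Route from 12: left 2 to 10, up 3 to 1, right 1 to 2, down 2 to 8, right 1 to 9 — 9 moves in all.
Check: order respected (1 at step 5, 8 at step 8); 9 moves as required.

12 -> 11 -> 10 -> 7 -> 4 -> 1 -> 2 -> 5 -> 8 -> 9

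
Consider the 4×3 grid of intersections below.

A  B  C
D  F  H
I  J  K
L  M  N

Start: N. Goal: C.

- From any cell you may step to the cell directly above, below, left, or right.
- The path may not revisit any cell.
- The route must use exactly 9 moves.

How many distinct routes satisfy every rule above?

11

Need simple routes of exactly 9 moves from N to C (Manhattan distance 3, so 3 moves are spent on a detour and 3 undoing it).
Branch systematically from the start, pruning whenever the remaining move budget drops below the Manhattan distance to C or differs from it in parity. Grouping the completions by first move — via K: 5; via M: 6 — and summing: 5 + 6 = 11.
That gives 11 routes.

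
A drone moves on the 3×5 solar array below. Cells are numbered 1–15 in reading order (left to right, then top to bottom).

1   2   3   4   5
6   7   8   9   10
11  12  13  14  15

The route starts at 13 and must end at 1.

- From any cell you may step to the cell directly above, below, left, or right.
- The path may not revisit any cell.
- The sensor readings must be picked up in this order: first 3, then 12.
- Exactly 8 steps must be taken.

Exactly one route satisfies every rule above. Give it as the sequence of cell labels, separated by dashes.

13 - 8 - 3 - 2 - 7 - 12 - 11 - 6 - 1

The waypoints must appear in the order 3, 12, with no cell reused.
Route from 13: 2× up (reaching 3), left to 2, 2× down (reaching 12), left to 11, 2× up (reaching 1) — 8 moves in all.
Check: order respected (3 at step 2, 12 at step 5); 8 moves as required.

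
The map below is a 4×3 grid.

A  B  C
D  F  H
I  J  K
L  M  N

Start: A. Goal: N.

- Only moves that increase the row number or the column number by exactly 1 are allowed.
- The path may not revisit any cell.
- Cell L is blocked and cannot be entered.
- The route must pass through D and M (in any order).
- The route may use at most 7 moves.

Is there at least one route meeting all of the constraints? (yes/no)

yes

One route that works: A → D → I → J → M → N.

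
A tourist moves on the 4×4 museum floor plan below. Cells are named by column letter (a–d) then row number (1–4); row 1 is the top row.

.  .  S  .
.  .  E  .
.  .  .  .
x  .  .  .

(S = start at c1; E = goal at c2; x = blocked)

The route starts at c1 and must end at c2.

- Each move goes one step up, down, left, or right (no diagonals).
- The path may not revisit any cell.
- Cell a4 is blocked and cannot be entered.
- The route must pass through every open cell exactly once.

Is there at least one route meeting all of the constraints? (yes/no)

Colour the cells like a checkerboard: each orthogonal step flips colour, so a Hamiltonian route alternates colours. Here there are 8 cells of one colour and 7 of the other, with start on the opposite colour to the goal — the counts and endpoints can't be arranged into an alternating sequence of length 15, so no Hamiltonian route exists.

no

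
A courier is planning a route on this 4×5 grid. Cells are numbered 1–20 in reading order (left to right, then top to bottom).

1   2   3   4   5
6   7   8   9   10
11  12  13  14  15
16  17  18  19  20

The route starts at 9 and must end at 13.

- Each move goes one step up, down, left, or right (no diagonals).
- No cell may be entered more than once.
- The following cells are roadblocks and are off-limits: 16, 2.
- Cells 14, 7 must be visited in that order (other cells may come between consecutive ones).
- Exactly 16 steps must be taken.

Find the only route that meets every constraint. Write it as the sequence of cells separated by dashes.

The waypoints must appear in the order 14, 7, with no cell reused.
Route from 9: down 2 to 19, right 1 to 20, up 3 to 5, left 2 to 3, down 1 to 8, left 2 to 6, down 1 to 11, right 1 to 12, down 1 to 17, right 1 to 18, up 1 to 13 — 16 moves in all.
Check: order respected (14 at step 1, 7 at step 10); 16 moves as required.

9 - 14 - 19 - 20 - 15 - 10 - 5 - 4 - 3 - 8 - 7 - 6 - 11 - 12 - 17 - 18 - 13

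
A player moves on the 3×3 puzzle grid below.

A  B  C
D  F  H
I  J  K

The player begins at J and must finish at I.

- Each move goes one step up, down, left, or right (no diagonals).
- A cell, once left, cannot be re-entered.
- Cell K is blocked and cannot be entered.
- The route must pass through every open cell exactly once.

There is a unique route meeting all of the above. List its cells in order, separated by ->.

Need to visit all 8 open cells exactly once, starting at J and ending at I.
Route from J: up to F, right to H, up to C, 2× left (reaching A), 2× down (reaching I) — 7 moves in all.
Check: all 8 open cells covered.

J -> F -> H -> C -> B -> A -> D -> I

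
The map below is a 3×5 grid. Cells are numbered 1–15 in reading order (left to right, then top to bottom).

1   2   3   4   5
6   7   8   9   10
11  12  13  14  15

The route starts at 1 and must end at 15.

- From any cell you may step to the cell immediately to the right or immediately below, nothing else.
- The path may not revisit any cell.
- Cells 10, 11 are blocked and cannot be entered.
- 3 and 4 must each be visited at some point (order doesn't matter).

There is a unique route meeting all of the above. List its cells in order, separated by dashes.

Moves only go right or down, so the column and row indices never decrease.
Route from 1: right 3 to 4, down 2 to 14, right 1 to 15 — 6 moves in all.
Check: all required cells visited.

1 - 2 - 3 - 4 - 9 - 14 - 15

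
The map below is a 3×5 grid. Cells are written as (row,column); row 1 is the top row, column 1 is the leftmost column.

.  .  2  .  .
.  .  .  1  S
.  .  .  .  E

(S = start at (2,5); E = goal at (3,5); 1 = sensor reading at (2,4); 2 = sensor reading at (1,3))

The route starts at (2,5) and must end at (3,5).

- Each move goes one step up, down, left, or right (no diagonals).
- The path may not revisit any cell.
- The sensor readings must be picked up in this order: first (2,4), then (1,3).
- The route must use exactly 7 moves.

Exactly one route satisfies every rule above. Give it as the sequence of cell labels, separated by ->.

The waypoints must appear in the order (2,4), (1,3), with no cell reused.
Route from (2,5): left 1 to (2,4), up 1 to (1,4), left 1 to (1,3), down 2 to (3,3), right 2 to (3,5) — 7 moves in all.
Check: order respected (1 at step 1, 2 at step 3); 7 moves as required.

(2,5) -> (2,4) -> (1,4) -> (1,3) -> (2,3) -> (3,3) -> (3,4) -> (3,5)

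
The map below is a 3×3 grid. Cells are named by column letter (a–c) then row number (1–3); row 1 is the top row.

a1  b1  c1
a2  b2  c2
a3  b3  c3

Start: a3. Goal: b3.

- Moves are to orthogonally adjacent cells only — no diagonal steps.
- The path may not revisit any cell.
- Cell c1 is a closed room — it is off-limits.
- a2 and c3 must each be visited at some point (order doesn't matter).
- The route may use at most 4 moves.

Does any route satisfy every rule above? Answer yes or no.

no

Even ignoring the no-revisit rule, getting from a3 to b3, taking the cheapest ordering a3 → a2 → c3 → b3 needs at least 1 + 3 + 1 = 5 moves (Manhattan distance per leg), which exceeds the 4-move limit.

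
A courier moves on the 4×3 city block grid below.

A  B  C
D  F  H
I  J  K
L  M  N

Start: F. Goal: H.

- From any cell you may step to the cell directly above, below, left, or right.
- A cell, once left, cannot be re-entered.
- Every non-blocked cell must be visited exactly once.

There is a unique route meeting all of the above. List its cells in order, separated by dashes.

F - J - K - N - M - L - I - D - A - B - C - H

Need to visit all 12 open cells exactly once, starting at F and ending at H.
Route from F: down 1 to J, right 1 to K, down 1 to N, left 2 to L, up 3 to A, right 2 to C, down 1 to H — 11 moves in all.
Check: all 12 open cells covered.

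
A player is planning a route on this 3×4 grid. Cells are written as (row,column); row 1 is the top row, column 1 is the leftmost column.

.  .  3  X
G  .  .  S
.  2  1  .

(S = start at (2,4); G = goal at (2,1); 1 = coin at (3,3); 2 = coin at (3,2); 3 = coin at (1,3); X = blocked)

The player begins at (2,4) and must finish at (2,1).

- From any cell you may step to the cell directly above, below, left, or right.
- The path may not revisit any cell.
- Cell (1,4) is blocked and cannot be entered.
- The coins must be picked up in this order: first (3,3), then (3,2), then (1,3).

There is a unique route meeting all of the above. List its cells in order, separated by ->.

(2,4) -> (3,4) -> (3,3) -> (3,2) -> (2,2) -> (2,3) -> (1,3) -> (1,2) -> (1,1) -> (2,1)

The waypoints must appear in the order (3,3), (3,2), (1,3), with no cell reused.
Route from (2,4): down 1 to (3,4), left 2 to (3,2), up 1 to (2,2), right 1 to (2,3), up 1 to (1,3), left 2 to (1,1), down 1 to (2,1) — 9 moves in all.
Check: order respected (1 at step 2, 2 at step 3, 3 at step 6).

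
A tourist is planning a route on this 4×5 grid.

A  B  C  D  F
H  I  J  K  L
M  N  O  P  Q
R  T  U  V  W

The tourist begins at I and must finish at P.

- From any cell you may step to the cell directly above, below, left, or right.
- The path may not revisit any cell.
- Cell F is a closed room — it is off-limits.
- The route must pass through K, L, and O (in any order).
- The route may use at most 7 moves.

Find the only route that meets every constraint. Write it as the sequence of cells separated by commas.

I, N, O, J, K, L, Q, P

The 7-move cap with required stops at K, L, O leaves no slack for detours.
Route from I: down 1 to N, right 1 to O, up 1 to J, right 2 to L, down 1 to Q, left 1 to P — 7 moves in all.
Check: all required cells visited; 7 ≤ 7 moves.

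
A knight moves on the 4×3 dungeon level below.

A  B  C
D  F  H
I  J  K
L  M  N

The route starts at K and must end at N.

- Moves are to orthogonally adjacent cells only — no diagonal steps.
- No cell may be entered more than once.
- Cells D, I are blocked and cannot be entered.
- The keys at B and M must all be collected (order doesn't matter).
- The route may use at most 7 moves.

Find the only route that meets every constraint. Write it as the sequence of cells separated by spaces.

K H C B F J M N

The budget equals the shortest possible length, so every move has to be on a shortest route through the required cells.
Route from K: up 2 to C, left 1 to B, down 3 to M, right 1 to N — 7 moves in all.
Check: all required cells visited; 7 ≤ 7 moves.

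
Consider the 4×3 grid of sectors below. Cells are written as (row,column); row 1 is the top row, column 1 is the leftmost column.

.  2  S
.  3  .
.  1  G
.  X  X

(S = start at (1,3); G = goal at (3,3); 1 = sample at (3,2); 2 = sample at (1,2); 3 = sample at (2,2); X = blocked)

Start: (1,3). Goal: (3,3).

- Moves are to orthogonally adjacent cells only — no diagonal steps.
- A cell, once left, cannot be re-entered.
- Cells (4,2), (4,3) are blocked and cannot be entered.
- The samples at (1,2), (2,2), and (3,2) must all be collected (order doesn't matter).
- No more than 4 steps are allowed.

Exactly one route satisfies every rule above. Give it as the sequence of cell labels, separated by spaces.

(1,3) (1,2) (2,2) (3,2) (3,3)

The 4-move cap with required stops at (1,2), (2,2), (3,2) leaves no slack for detours.
Route from (1,3): left to (1,2), 2× down (reaching (3,2)), right to (3,3) — 4 moves in all.
Check: all required cells visited; 4 ≤ 4 moves.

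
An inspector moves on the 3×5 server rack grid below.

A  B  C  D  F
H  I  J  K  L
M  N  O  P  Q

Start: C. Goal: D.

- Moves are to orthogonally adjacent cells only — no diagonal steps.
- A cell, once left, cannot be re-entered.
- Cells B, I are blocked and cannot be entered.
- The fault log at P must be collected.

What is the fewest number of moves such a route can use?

5

Any route passes through P somewhere between C and D. Summing Manhattan distances along the two legs (C → P → D) gives a lower bound of 3 + 2 = 5 moves.
A route of 5 moves achieves this: C → J → O → P → K → D.
Since 5 matches the lower bound, it is optimal.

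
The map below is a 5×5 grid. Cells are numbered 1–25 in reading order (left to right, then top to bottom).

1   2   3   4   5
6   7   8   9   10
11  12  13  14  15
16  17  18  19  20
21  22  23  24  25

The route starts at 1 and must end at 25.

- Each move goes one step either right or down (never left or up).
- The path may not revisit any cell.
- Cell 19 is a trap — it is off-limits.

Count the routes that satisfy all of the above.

30

A right/down-only route from 1 to 25 makes exactly 4 down-moves and 4 right-moves in some order.
With no other constraints that would be C(8,4) = 70 routes.
Subtract routes through each blocked cell (inclusion–exclusion for overlaps): − through 19: 40 → 30.
That gives 30 routes.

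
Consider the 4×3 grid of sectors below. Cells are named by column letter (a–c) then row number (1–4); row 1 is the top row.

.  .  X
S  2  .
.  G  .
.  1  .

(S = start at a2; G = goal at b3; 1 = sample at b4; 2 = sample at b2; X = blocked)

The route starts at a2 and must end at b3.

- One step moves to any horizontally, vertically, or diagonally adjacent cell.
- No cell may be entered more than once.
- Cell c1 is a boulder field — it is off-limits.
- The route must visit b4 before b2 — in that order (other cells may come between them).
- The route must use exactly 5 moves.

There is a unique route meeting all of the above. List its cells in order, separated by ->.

a2 -> a3 -> b4 -> c3 -> b2 -> b3

The waypoints must appear in the order b4, b2, with no cell reused.
Route from a2: down 1 to a3, down-right 1 to b4, up-right 1 to c3, up-left 1 to b2, down 1 to b3 — 5 moves in all.
Check: order respected (1 at step 2, 2 at step 4); 5 moves as required.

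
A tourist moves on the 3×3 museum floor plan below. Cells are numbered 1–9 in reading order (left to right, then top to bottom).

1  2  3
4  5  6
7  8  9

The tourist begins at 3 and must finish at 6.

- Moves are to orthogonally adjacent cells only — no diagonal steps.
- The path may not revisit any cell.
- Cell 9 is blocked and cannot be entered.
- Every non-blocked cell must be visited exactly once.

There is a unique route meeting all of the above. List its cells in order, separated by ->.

3 -> 2 -> 1 -> 4 -> 7 -> 8 -> 5 -> 6

Need to visit all 8 open cells exactly once, starting at 3 and ending at 6.
Cell 8 has only two open neighbours (5 and 7), so the path must pass straight through it: one of those is the cell it's entered from and the other is where it exits.
Route from 3: left 2 to 1, down 2 to 7, right 1 to 8, up 1 to 5, right 1 to 6 — 7 moves in all.
Check: all 8 open cells covered.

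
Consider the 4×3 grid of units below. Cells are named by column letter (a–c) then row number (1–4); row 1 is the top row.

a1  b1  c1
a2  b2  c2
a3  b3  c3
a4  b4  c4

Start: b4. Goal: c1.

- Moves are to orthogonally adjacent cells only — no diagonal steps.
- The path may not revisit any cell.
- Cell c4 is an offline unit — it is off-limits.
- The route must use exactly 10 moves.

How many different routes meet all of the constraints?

Need simple routes of exactly 10 moves from b4 to c1 (Manhattan distance 4, so 3 moves are spent on a detour and 3 undoing it).
Enumerating: b4 a4 a3 a2 a1 b1 b2 b3 c3 c2 c1 | b4 a4 a3 b3 c3 c2 b2 a2 a1 b1 c1.
That gives 2 routes.

2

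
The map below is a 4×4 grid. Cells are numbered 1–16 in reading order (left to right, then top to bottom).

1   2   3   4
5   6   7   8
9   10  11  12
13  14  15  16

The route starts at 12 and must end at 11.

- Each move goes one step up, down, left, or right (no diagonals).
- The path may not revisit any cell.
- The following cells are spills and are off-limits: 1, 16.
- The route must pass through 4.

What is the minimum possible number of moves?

Any route passes through 4 somewhere between 12 and 11. Summing Manhattan distances along the two legs (12 → 4 → 11) gives a lower bound of 2 + 3 = 5 moves.
A route of 5 moves achieves this: 12 → 8 → 4 → 3 → 7 → 11.
Since 5 matches the lower bound, it is optimal.

5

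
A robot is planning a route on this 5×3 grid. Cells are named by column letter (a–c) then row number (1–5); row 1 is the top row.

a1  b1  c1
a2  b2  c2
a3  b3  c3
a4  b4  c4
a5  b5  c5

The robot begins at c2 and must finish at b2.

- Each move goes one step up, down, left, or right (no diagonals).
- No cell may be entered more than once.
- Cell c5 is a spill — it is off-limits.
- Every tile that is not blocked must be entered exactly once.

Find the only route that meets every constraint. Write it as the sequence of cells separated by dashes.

Need to visit all 14 open cells exactly once, starting at c2 and ending at b2.
Route from c2: up to c1, 2× left (reaching a1), 4× down (reaching a5), right to b5, up to b4, right to c4, up to c3, left to b3, up to b2 — 13 moves in all.
Check: all 14 open cells covered.

c2 - c1 - b1 - a1 - a2 - a3 - a4 - a5 - b5 - b4 - c4 - c3 - b3 - b2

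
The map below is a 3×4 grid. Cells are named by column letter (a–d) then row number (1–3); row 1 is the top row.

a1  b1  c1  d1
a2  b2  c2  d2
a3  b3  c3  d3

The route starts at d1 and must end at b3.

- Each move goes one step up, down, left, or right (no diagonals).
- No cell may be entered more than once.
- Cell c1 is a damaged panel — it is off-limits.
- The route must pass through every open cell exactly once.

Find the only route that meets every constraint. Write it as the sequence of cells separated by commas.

Need to visit all 11 open cells exactly once, starting at d1 and ending at b3.
Cell d3 has only two open neighbours (d2 and c3), so the path must pass straight through it: one of those is the cell it's entered from and the other is where it exits.
Route from d1: down 2 to d3, left 1 to c3, up 1 to c2, left 1 to b2, up 1 to b1, left 1 to a1, down 2 to a3, right 1 to b3 — 10 moves in all.
Check: all 11 open cells covered.

d1, d2, d3, c3, c2, b2, b1, a1, a2, a3, b3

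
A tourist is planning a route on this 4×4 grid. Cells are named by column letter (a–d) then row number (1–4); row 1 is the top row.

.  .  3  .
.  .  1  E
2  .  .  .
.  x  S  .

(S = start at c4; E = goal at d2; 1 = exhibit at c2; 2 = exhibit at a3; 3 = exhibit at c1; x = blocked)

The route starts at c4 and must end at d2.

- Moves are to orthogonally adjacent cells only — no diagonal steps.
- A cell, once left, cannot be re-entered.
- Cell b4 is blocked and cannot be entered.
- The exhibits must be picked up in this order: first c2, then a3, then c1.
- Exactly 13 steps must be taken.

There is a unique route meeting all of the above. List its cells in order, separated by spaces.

c4 d4 d3 c3 c2 b2 b3 a3 a2 a1 b1 c1 d1 d2

The waypoints must appear in the order c2, a3, c1, with no cell reused.
Route from c4: right 1 to d4, up 1 to d3, left 1 to c3, up 1 to c2, left 1 to b2, down 1 to b3, left 1 to a3, up 2 to a1, right 3 to d1, down 1 to d2 — 13 moves in all.
Check: order respected (1 at step 4, 2 at step 7, 3 at step 11); 13 moves as required.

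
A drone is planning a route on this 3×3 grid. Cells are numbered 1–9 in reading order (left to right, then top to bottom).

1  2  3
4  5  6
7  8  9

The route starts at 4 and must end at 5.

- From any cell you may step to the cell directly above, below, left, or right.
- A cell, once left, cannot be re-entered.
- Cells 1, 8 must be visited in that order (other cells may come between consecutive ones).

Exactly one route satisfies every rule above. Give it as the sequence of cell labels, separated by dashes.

4 - 1 - 2 - 3 - 6 - 9 - 8 - 5

The waypoints must appear in the order 1, 8, with no cell reused.
Route from 4: up 1 to 1, right 2 to 3, down 2 to 9, left 1 to 8, up 1 to 5 — 7 moves in all.
Check: order respected (1 at step 1, 8 at step 6).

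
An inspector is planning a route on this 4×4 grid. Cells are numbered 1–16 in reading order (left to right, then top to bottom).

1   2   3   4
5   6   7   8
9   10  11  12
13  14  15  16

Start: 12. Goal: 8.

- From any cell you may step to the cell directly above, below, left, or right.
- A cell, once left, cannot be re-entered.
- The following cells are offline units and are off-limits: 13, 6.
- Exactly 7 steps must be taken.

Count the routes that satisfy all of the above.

2

Need simple routes of exactly 7 moves from 12 to 8 (Manhattan distance 1, so 3 moves are spent on a detour and 3 undoing it).
Enumerating: 12 16 15 11 7 3 4 8 | 12 16 15 14 10 11 7 8.
That gives 2 routes.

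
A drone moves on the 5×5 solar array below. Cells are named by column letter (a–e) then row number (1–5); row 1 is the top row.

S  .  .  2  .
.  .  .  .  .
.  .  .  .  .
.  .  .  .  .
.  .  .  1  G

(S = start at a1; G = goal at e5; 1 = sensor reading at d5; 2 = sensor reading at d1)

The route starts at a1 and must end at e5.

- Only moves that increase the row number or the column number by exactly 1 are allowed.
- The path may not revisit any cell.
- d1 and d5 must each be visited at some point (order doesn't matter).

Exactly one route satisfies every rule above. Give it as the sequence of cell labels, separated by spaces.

Moves only go right or down, so the column and row indices never decrease.
Route from a1: 3× right (reaching d1), 4× down (reaching d5), right to e5 — 8 moves in all.
Check: all required cells visited.

a1 b1 c1 d1 d2 d3 d4 d5 e5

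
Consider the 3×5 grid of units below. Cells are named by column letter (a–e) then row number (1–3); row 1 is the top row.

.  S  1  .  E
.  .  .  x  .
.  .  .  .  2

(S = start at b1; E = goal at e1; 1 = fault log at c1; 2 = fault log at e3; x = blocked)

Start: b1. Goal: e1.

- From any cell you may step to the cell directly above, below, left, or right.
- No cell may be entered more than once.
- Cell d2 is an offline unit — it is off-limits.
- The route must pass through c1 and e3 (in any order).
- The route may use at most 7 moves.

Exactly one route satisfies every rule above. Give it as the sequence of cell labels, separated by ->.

b1 -> c1 -> c2 -> c3 -> d3 -> e3 -> e2 -> e1

The 7-move cap with required stops at c1, e3 leaves no slack for detours.
Route from b1: right 1 to c1, down 2 to c3, right 2 to e3, up 2 to e1 — 7 moves in all.
Check: all required cells visited; 7 ≤ 7 moves.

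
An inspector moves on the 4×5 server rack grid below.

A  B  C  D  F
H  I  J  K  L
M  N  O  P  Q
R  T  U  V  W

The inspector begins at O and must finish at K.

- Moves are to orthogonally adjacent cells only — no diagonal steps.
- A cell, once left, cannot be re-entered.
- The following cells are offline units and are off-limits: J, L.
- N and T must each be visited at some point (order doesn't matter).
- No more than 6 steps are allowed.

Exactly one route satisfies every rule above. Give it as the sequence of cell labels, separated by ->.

O -> N -> T -> U -> V -> P -> K

Any route must reach N and T and still end at K within 6 moves, so the order of the required stops is forced.
Route from O: left to N, down to T, 2× right (reaching V), 2× up (reaching K) — 6 moves in all.
Check: all required cells visited; 6 ≤ 6 moves.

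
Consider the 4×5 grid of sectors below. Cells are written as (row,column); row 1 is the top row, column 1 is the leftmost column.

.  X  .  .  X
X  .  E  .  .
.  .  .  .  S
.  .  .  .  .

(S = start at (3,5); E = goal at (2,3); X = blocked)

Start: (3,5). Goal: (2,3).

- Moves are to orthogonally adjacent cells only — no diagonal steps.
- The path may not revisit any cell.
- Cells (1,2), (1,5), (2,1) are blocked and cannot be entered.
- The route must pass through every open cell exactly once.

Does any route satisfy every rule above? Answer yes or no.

no

Colour the cells like a checkerboard: each orthogonal step flips colour, so a Hamiltonian route alternates colours. Here there are 9 cells of one colour and 8 of the other, with start on the opposite colour to the goal — the counts and endpoints can't be arranged into an alternating sequence of length 17, so no Hamiltonian route exists.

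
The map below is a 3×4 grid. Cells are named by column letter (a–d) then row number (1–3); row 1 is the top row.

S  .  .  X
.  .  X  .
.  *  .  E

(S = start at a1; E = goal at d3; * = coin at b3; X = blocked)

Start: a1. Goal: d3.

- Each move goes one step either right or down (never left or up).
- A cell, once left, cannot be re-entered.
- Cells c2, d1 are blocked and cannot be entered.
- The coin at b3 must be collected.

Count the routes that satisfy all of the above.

A right/down-only route from a1 to d3 makes exactly 2 down-moves and 3 right-moves in some order.
With no other constraints that would be C(5,2) = 10 routes.
Split at b3 and multiply the segment counts (each segment already excludes blocked cells): a1→b3: 3; b3→d3: 1; product = 3.
That gives 3 routes.

3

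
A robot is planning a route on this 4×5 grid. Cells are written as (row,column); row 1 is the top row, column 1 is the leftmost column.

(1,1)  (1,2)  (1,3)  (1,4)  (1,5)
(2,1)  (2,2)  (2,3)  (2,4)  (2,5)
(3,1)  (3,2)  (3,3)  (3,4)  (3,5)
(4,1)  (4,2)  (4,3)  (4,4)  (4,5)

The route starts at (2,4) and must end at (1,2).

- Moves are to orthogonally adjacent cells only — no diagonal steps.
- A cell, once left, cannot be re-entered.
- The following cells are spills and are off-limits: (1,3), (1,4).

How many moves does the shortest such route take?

3

The Manhattan distance from (2,4) to (1,2) is |2−1| + |4−2| = 3, so at least 3 moves are needed.
A route of 3 moves achieves this: (2,4) → (2,3) → (2,2) → (1,2).
Since 3 matches the lower bound, it is optimal.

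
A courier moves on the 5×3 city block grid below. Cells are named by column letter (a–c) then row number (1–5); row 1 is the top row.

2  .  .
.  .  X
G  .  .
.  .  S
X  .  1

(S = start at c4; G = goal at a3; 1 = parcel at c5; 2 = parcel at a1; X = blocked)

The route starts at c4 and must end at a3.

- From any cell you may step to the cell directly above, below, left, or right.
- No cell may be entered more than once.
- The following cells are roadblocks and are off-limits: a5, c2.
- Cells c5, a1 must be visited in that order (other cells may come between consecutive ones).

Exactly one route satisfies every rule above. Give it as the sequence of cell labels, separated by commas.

c4, c5, b5, b4, b3, b2, b1, a1, a2, a3

The waypoints must appear in the order c5, a1, with no cell reused.
Route from c4: down 1 to c5, left 1 to b5, up 4 to b1, left 1 to a1, down 2 to a3 — 9 moves in all.
Check: order respected (1 at step 1, 2 at step 7).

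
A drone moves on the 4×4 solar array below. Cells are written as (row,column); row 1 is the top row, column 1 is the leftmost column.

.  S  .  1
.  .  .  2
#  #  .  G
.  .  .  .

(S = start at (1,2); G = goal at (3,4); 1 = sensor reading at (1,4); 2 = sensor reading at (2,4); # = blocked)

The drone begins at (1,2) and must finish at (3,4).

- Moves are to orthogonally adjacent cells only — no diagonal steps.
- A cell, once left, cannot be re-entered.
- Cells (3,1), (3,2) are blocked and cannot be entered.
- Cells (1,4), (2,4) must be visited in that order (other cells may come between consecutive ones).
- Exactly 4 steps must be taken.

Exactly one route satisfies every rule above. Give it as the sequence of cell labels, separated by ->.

The waypoints must appear in the order (1,4), (2,4), with no cell reused.
Route from (1,2): 2× right (reaching (1,4)), 2× down (reaching (3,4)) — 4 moves in all.
Check: order respected (1 at step 2, 2 at step 3); 4 moves as required.

(1,2) -> (1,3) -> (1,4) -> (2,4) -> (3,4)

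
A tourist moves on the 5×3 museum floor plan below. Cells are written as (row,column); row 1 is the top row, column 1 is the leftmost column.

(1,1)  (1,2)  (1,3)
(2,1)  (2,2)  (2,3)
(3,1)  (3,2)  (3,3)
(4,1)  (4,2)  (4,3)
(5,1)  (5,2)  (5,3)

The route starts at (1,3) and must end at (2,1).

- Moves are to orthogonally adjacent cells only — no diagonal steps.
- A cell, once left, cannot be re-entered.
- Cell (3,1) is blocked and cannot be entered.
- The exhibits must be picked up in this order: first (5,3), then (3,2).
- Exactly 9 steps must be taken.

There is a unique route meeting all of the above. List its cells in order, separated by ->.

The waypoints must appear in the order (5,3), (3,2), with no cell reused.
Route from (1,3): 4× down (reaching (5,3)), left to (5,2), 3× up (reaching (2,2)), left to (2,1) — 9 moves in all.
Check: order respected ((5,3) at step 4, (3,2) at step 7); 9 moves as required.

(1,3) -> (2,3) -> (3,3) -> (4,3) -> (5,3) -> (5,2) -> (4,2) -> (3,2) -> (2,2) -> (2,1)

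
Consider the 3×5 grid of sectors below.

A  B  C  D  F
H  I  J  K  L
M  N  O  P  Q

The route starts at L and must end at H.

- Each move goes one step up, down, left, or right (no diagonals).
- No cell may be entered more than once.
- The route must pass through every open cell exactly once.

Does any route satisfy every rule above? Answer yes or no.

no

Colour the cells like a checkerboard: each orthogonal step flips colour, so a Hamiltonian route alternates colours. Here there are 8 cells of one colour and 7 of the other, with start on the same colour as the goal — the counts and endpoints can't be arranged into an alternating sequence of length 15, so no Hamiltonian route exists.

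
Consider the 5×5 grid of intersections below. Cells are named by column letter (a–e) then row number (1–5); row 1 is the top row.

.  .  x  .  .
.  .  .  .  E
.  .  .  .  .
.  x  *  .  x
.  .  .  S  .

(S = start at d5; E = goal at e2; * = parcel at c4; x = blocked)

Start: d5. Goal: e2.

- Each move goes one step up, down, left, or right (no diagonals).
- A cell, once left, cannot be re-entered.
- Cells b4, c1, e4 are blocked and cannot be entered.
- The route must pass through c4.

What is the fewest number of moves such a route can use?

Any route passes through c4 somewhere between d5 and e2. Summing Manhattan distances along the two legs (d5 → c4 → e2) gives a lower bound of 2 + 4 = 6 moves.
A route of 6 moves achieves this: d5 → d4 → c4 → c3 → c2 → d2 → e2.
Since 6 matches the lower bound, it is optimal.

6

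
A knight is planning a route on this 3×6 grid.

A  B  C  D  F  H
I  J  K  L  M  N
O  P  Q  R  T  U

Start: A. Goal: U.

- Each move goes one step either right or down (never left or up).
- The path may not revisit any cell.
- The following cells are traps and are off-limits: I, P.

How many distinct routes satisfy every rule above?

A right/down-only route from A to U makes exactly 2 down-moves and 5 right-moves in some order.
With no other constraints that would be C(7,2) = 21 routes.
Subtract routes through each blocked cell (inclusion–exclusion for overlaps): − through I: 6 − through P: 3 + through I&P: 2 → 14.
That gives 14 routes.

14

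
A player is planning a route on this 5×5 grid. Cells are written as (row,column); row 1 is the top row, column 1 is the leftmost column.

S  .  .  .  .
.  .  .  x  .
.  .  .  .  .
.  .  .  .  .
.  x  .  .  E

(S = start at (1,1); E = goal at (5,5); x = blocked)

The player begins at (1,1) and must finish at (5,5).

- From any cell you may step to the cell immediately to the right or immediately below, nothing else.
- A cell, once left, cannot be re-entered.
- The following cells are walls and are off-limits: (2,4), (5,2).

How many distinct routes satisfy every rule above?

49

A right/down-only route from (1,1) to (5,5) makes exactly 4 down-moves and 4 right-moves in some order.
With no other constraints that would be C(8,4) = 70 routes.
Subtract routes through each blocked cell (inclusion–exclusion for overlaps): − through (2,4): 16 − through (5,2): 5 → 49.
That gives 49 routes.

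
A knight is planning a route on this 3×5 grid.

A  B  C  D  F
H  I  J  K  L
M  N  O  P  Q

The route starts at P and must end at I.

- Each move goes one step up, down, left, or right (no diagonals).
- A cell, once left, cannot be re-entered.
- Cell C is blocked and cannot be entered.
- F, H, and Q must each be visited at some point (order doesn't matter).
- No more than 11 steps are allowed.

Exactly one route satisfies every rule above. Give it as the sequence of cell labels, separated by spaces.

The 11-move cap with required stops at F, H, Q leaves no slack for detours.
Route from P: right to Q, 2× up (reaching F), left to D, down to K, left to J, down to O, 2× left (reaching M), up to H, right to I — 11 moves in all.
Check: all required cells visited; 11 ≤ 11 moves.

P Q L F D K J O N M H I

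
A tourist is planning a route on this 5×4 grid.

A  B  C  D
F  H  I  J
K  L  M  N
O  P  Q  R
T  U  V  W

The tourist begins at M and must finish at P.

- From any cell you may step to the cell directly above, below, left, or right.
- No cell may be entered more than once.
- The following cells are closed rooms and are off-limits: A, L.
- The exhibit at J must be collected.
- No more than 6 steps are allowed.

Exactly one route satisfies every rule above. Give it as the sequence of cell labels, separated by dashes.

M - I - J - N - R - Q - P

Any route must reach J and still end at P within 6 moves, so the order of the required stops is forced.
Route from M: up 1 to I, right 1 to J, down 2 to R, left 2 to P — 6 moves in all.
Check: all required cells visited; 6 ≤ 6 moves.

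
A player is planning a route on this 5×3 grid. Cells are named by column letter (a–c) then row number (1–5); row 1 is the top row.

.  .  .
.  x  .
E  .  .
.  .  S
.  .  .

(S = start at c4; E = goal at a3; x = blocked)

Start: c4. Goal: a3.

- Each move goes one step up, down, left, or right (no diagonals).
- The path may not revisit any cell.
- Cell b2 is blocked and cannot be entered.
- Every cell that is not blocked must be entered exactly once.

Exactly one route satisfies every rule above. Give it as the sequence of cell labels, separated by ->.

Need to visit all 14 open cells exactly once, starting at c4 and ending at a3.
Cell c2 has only two open neighbours (c1 and c3), so the path must pass straight through it: one of those is the cell it's entered from and the other is where it exits.
Route from c4: down to c5, 2× left (reaching a5), up to a4, right to b4, up to b3, right to c3, 2× up (reaching c1), 2× left (reaching a1), 2× down (reaching a3) — 13 moves in all.
Check: all 14 open cells covered.

c4 -> c5 -> b5 -> a5 -> a4 -> b4 -> b3 -> c3 -> c2 -> c1 -> b1 -> a1 -> a2 -> a3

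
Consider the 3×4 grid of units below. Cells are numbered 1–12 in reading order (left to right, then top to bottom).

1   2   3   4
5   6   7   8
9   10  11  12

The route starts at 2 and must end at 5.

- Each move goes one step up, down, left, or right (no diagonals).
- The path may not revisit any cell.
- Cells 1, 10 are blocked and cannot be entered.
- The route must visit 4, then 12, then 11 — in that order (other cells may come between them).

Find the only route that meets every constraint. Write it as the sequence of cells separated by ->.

The waypoints must appear in the order 4, 12, 11, with no cell reused.
Route from 2: 2× right (reaching 4), 2× down (reaching 12), left to 11, up to 7, 2× left (reaching 5) — 8 moves in all.
Check: order respected (4 at step 2, 12 at step 4, 11 at step 5).

2 -> 3 -> 4 -> 8 -> 12 -> 11 -> 7 -> 6 -> 5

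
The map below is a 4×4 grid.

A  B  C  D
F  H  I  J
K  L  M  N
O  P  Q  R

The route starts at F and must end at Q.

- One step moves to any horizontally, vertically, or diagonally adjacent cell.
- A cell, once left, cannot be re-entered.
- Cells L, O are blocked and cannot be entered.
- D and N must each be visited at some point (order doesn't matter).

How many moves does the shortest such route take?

Any route passes through D and N in some order between F and Q. Summing Chebyshev distances along each leg and taking the cheapest ordering (F → D → N → Q) gives a lower bound of 3 + 2 + 1 = 6 moves.
A route of 6 moves achieves this: F → B → C → D → I → N → Q.
Since 6 matches the lower bound, it is optimal.

6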